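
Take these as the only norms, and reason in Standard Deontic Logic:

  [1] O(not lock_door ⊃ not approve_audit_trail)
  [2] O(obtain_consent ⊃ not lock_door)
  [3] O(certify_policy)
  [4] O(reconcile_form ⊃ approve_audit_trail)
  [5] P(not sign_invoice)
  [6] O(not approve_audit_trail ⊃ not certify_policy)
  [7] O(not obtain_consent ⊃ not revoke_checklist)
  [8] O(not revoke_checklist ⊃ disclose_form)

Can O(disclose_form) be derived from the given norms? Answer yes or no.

Yes

Premise 3 gives O(certify_policy).
Premise 6, O(not approve_audit_trail ⊃ not certify_policy), contraposes to O(certify_policy ⊃ approve_audit_trail); with O(certify_policy) we get O(approve_audit_trail).
Premise 1 is O(not lock_door ⊃ not approve_audit_trail); contrapositively O(approve_audit_trail ⊃ lock_door). Since O(approve_audit_trail) holds, K gives O(lock_door).
The contrapositive of premise 2 (O(obtain_consent ⊃ not lock_door)) is O(lock_door ⊃ not obtain_consent), and O(lock_door) is already established, so O(not obtain_consent).
With premise 7, O(not obtain_consent ⊃ not revoke_checklist), the K-axiom yields O(not revoke_checklist).
With premise 8, O(not revoke_checklist ⊃ disclose_form), the K-axiom yields O(disclose_form).
Premises 4, 5 do not contribute to this derivation.
So O(disclose_form) follows.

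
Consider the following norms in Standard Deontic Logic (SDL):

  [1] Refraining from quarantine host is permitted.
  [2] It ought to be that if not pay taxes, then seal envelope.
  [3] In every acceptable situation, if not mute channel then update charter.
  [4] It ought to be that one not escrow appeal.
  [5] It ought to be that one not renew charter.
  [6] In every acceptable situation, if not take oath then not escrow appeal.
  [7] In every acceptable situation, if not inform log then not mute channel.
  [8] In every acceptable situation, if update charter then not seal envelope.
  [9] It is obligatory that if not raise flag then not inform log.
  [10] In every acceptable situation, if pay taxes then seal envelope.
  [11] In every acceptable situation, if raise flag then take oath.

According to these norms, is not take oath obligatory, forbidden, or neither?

Forbidden

By case analysis on ¬pay_taxes: premise 2 gives O(¬pay_taxes → seal_envelope) and premise 10 gives O(pay_taxes → seal_envelope), so O(seal_envelope) either way.
Premise 8, O(update_charter → ¬seal_envelope), contraposes to O(seal_envelope → ¬update_charter); with O(seal_envelope) we get O(¬update_charter).
Premise 3 is O(¬mute_channel → update_charter); contrapositively O(¬update_charter → mute_channel). Since O(¬update_charter) holds, K gives O(mute_channel).
The contrapositive of premise 7 (O(¬inform_log → ¬mute_channel)) is O(mute_channel → inform_log), and O(mute_channel) is already established, so O(inform_log).
The contrapositive of premise 9 (O(¬raise_flag → ¬inform_log)) is O(inform_log → raise_flag), and O(inform_log) is already established, so O(raise_flag).
From O(raise_flag) and premise 11, O(raise_flag → take_oath), we obtain O(take_oath).
Premises 1, 4, 5, 6 do not contribute to this derivation.
Thus O(take_oath), which is F(¬take_oath): ¬take_oath is forbidden.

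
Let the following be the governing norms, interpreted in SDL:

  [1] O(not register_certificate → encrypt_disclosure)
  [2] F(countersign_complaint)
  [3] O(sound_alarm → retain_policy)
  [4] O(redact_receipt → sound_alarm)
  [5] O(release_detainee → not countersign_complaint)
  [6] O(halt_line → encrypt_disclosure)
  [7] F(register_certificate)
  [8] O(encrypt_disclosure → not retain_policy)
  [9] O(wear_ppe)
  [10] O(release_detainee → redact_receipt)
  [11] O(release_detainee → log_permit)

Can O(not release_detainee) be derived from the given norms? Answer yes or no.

Yes

Premise 7 is F(register_certificate), i.e. O(not register_certificate).
With premise 1, O(not register_certificate → encrypt_disclosure), the K-axiom yields O(encrypt_disclosure).
With premise 8, O(encrypt_disclosure → not retain_policy), the K-axiom yields O(not retain_policy).
The contrapositive of premise 3 (O(sound_alarm → retain_policy)) is O(not retain_policy → not sound_alarm), and O(not retain_policy) is already established, so O(not sound_alarm).
Premise 4 is O(redact_receipt → sound_alarm); contrapositively O(not sound_alarm → not redact_receipt). Since O(not sound_alarm) holds, K gives O(not redact_receipt).
Premise 10 is O(release_detainee → redact_receipt); contrapositively O(not redact_receipt → not release_detainee). Since O(not redact_receipt) holds, K gives O(not release_detainee).
Premises 2, 5, 6, 9, 11 do not contribute to this derivation.
So O(not release_detainee) follows.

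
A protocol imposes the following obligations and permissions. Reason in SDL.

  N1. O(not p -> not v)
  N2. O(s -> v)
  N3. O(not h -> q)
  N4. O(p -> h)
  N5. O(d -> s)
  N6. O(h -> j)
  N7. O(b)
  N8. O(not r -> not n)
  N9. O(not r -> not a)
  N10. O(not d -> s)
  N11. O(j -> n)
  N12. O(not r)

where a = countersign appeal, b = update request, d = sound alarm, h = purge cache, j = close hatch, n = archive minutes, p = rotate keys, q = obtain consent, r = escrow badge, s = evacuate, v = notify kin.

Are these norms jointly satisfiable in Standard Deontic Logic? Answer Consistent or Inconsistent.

Inconsistent

By case analysis on not d: premise 10 gives O(not d -> s) and premise 5 gives O(d -> s), so O(s) either way.
From O(s) and premise 2, O(s -> v), we obtain O(v).
Premise 1 is O(not p -> not v); contrapositively O(v -> p). Since O(v) holds, K gives O(p).
Applying K to premise 4 (O(p -> h)) and O(p) yields O(h).
Premise 6 is O(h -> j); since O(h), deontic closure gives O(j).
Premise 11 is O(j -> n); since O(j), deontic closure gives O(n).
Premise 8, O(not r -> not n), contraposes to O(n -> r); with O(n) we get O(r).
However, premise 12 gives O(not r).
We now have both O(r) and O(not r) — r is simultaneously obligatory and forbidden, violating the D-axiom.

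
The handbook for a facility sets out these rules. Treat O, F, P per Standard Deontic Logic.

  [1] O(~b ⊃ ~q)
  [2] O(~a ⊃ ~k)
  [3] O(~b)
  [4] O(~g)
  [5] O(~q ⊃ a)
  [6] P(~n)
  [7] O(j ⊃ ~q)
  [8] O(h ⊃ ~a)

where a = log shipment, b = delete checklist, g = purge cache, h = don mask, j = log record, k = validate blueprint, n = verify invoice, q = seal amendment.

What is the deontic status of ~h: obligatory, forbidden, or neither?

Premise 3 states O(~b) outright.
With premise 1, O(~b ⊃ ~q), the K-axiom yields O(~q).
With premise 5, O(~q ⊃ a), the K-axiom yields O(a).
Premise 8 is O(h ⊃ ~a); contrapositively O(a ⊃ ~h). Since O(a) holds, K gives O(~h).
Premises 2, 4, 6, 7 do not contribute to this derivation.
Hence ~h is obligatory.

Obligatory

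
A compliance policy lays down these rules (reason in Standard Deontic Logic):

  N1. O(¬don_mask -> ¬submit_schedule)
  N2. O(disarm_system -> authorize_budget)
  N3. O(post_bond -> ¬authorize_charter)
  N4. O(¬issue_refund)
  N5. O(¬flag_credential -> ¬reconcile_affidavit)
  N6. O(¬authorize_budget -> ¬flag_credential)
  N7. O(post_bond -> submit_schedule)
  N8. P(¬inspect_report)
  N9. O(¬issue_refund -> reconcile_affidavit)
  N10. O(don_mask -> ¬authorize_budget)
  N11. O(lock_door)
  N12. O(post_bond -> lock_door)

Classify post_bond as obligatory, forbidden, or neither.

Premise 4 gives O(¬issue_refund).
Premise 9 is O(¬issue_refund -> reconcile_affidavit); since O(¬issue_refund), deontic closure gives O(reconcile_affidavit).
The contrapositive of premise 5 (O(¬flag_credential -> ¬reconcile_affidavit)) is O(reconcile_affidavit -> flag_credential), and O(reconcile_affidavit) is already established, so O(flag_credential).
Premise 6 is O(¬authorize_budget -> ¬flag_credential); contrapositively O(flag_credential -> authorize_budget). Since O(flag_credential) holds, K gives O(authorize_budget).
Premise 10 is O(don_mask -> ¬authorize_budget); contrapositively O(authorize_budget -> ¬don_mask). Since O(authorize_budget) holds, K gives O(¬don_mask).
From O(¬don_mask) and premise 1, O(¬don_mask -> ¬submit_schedule), we obtain O(¬submit_schedule).
The contrapositive of premise 7 (O(post_bond -> submit_schedule)) is O(¬submit_schedule -> ¬post_bond), and O(¬submit_schedule) is already established, so O(¬post_bond).
Premises 2, 3, 8, 11, 12 do not contribute to this derivation.
Thus O(¬post_bond), which is F(post_bond): post_bond is forbidden.

Forbidden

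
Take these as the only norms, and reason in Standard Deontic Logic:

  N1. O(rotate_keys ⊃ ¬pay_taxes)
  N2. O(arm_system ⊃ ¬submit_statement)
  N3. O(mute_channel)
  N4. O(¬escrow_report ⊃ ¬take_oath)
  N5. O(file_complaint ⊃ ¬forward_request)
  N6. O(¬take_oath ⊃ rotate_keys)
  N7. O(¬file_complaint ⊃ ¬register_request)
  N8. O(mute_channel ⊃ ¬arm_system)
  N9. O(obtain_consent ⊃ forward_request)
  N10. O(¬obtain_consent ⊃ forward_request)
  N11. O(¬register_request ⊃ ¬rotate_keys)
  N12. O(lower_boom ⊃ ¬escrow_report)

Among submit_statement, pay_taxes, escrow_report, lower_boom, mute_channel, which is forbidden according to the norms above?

lower_boom

Premises 9 and 10 are O(obtain_consent ⊃ forward_request) and O(¬obtain_consent ⊃ forward_request); every ideal world satisfies obtain_consent or ¬obtain_consent, so in either case forward_request holds — hence O(forward_request).
Premise 5 is O(file_complaint ⊃ ¬forward_request); contrapositively O(forward_request ⊃ ¬file_complaint). Since O(forward_request) holds, K gives O(¬file_complaint).
From O(¬file_complaint) and premise 7, O(¬file_complaint ⊃ ¬register_request), we obtain O(¬register_request).
Premise 11 is O(¬register_request ⊃ ¬rotate_keys); since O(¬register_request), deontic closure gives O(¬rotate_keys).
Premise 6 is O(¬take_oath ⊃ rotate_keys); contrapositively O(¬rotate_keys ⊃ take_oath). Since O(¬rotate_keys) holds, K gives O(take_oath).
Premise 4 is O(¬escrow_report ⊃ ¬take_oath); contrapositively O(take_oath ⊃ escrow_report). Since O(take_oath) holds, K gives O(escrow_report).
The contrapositive of premise 12 (O(lower_boom ⊃ ¬escrow_report)) is O(escrow_report ⊃ ¬lower_boom), and O(escrow_report) is already established, so O(¬lower_boom).
So O(¬lower_boom) holds, i.e. lower_boom is forbidden. None of the other listed options is forbidden under the premises.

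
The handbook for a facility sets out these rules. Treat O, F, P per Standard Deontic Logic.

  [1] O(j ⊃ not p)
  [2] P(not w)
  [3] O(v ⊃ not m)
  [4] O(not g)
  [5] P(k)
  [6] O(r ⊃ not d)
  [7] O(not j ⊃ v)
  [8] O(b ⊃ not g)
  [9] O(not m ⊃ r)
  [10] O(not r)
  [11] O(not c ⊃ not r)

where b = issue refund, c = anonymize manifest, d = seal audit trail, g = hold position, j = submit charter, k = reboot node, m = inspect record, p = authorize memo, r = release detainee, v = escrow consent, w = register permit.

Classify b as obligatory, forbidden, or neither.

Premise 8 is O(b ⊃ not g); even if O(not g) held, inferring O(b) would be affirming the consequent — invalid.
No premise or chain of K-axiom applications forces O(b), and none forces O(not b). So b is neither obligatory nor forbidden under these norms.

Neither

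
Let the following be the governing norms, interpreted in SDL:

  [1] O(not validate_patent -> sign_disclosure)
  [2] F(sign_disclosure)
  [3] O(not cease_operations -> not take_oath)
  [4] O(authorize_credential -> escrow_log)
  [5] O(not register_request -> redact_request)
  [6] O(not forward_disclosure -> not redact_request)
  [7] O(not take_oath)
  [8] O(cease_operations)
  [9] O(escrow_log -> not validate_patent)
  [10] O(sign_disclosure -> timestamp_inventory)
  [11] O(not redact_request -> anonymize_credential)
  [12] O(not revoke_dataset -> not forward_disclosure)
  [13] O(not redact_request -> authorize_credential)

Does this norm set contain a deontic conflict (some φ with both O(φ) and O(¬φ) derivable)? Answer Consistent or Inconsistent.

Consistent

Premise 3 is O(not cease_operations -> not take_oath); even if O(not take_oath) held, inferring O(not cease_operations) would be affirming the consequent — invalid.
So O(not cease_operations) is not derivable, and the apparent clash with O(cease_operations) does not arise.
A world satisfying every obligation exists (e.g. anonymize_credential=false, authorize_credential=false, cease_operations=true, escrow_log=false, forward_disclosure=true, redact_request=true, register_request=false, revoke_dataset=true, sign_disclosure=false, take_oath=false, timestamp_inventory=false, validate_patent=true); no atom is both obligatory and forbidden, so the set is consistent.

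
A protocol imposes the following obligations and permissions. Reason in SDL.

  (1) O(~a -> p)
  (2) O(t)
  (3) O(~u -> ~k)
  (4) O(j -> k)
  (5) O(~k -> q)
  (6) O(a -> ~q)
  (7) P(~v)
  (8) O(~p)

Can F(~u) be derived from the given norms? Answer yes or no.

From premise 8 we have O(~p).
The contrapositive of premise 1 (O(~a -> p)) is O(~p -> a), and O(~p) is already established, so O(a).
With premise 6, O(a -> ~q), the K-axiom yields O(~q).
Premise 5 is O(~k -> q); contrapositively O(~q -> k). Since O(~q) holds, K gives O(k).
Premise 3 is O(~u -> ~k); contrapositively O(k -> u). Since O(k) holds, K gives O(u).
Premises 2, 4, 7 do not contribute to this derivation.
So O(u) holds, i.e. F(~u). The claim follows.

Yes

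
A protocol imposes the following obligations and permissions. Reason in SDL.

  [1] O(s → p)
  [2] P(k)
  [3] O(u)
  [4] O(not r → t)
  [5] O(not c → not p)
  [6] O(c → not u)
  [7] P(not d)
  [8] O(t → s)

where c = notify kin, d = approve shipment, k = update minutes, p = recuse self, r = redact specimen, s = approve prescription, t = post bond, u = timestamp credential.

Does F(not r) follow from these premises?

Yes

From premise 3 we have O(u).
Premise 6 is O(c → not u); contrapositively O(u → not c). Since O(u) holds, K gives O(not c).
With premise 5, O(not c → not p), the K-axiom yields O(not p).
Premise 1, O(s → p), contraposes to O(not p → not s); with O(not p) we get O(not s).
Premise 8, O(t → s), contraposes to O(not s → not t); with O(not s) we get O(not t).
Premise 4, O(not r → t), contraposes to O(not t → r); with O(not t) we get O(r).
Premises 2, 7 do not contribute to this derivation.
So O(r) holds, i.e. F(not r). The claim follows.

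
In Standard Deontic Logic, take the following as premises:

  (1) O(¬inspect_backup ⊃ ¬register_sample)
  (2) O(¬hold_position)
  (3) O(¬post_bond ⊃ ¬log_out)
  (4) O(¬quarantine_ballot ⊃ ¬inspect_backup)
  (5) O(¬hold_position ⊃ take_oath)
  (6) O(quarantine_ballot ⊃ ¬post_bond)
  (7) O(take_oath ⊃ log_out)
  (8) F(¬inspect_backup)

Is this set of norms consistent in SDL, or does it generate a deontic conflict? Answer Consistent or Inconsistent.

F(¬inspect_backup) at premise 8 means O(inspect_backup).
Premise 4, O(¬quarantine_ballot ⊃ ¬inspect_backup), contraposes to O(inspect_backup ⊃ quarantine_ballot); with O(inspect_backup) we get O(quarantine_ballot).
From O(quarantine_ballot) and premise 6, O(quarantine_ballot ⊃ ¬post_bond), we obtain O(¬post_bond).
With premise 3, O(¬post_bond ⊃ ¬log_out), the K-axiom yields O(¬log_out).
The contrapositive of premise 7 (O(take_oath ⊃ log_out)) is O(¬log_out ⊃ ¬take_oath), and O(¬log_out) is already established, so O(¬take_oath).
Premise 5 is O(¬hold_position ⊃ take_oath); contrapositively O(¬take_oath ⊃ hold_position). Since O(¬take_oath) holds, K gives O(hold_position).
However, premise 2 gives O(¬hold_position).
We now have both O(hold_position) and O(¬hold_position) — hold_position is simultaneously obligatory and forbidden, violating the D-axiom.

Inconsistent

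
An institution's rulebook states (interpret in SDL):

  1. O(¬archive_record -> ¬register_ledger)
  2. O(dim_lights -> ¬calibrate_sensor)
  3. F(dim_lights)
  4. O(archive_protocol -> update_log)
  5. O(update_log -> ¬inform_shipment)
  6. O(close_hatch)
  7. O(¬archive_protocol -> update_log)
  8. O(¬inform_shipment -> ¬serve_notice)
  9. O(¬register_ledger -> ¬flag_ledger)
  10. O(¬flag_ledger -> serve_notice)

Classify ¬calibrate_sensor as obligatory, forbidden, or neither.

Premise 2 is O(dim_lights -> ¬calibrate_sensor), but O(dim_lights) is not derivable from the premises, so it does not yield O(¬calibrate_sensor).
No premise or chain of K-axiom applications forces O(¬calibrate_sensor), and none forces O(calibrate_sensor). So ¬calibrate_sensor is neither obligatory nor forbidden under these norms.

Neither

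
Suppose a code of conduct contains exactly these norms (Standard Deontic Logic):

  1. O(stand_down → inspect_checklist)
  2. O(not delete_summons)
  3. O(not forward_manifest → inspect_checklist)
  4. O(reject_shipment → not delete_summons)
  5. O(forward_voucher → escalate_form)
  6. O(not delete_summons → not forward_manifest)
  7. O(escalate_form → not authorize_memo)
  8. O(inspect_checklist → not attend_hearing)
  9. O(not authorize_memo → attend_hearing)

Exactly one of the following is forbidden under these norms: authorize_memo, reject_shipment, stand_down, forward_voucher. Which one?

Premise 2 gives O(not delete_summons).
With premise 6, O(not delete_summons → not forward_manifest), the K-axiom yields O(not forward_manifest).
With premise 3, O(not forward_manifest → inspect_checklist), the K-axiom yields O(inspect_checklist).
With premise 8, O(inspect_checklist → not attend_hearing), the K-axiom yields O(not attend_hearing).
The contrapositive of premise 9 (O(not authorize_memo → attend_hearing)) is O(not attend_hearing → authorize_memo), and O(not attend_hearing) is already established, so O(authorize_memo).
Premise 7, O(escalate_form → not authorize_memo), contraposes to O(authorize_memo → not escalate_form); with O(authorize_memo) we get O(not escalate_form).
Premise 5, O(forward_voucher → escalate_form), contraposes to O(not escalate_form → not forward_voucher); with O(not escalate_form) we get O(not forward_voucher).
So O(not forward_voucher) holds, i.e. forward_voucher is forbidden. None of the other listed options is forbidden under the premises.

forward_voucher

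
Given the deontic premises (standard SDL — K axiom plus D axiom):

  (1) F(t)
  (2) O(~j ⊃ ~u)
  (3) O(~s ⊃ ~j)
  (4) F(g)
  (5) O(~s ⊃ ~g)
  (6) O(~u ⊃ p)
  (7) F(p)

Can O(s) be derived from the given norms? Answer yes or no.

Premise 7, F(p), is equivalent to O(~p).
Premise 6 is O(~u ⊃ p); contrapositively O(~p ⊃ u). Since O(~p) holds, K gives O(u).
Premise 2 is O(~j ⊃ ~u); contrapositively O(u ⊃ j). Since O(u) holds, K gives O(j).
Premise 3 is O(~s ⊃ ~j); contrapositively O(j ⊃ s). Since O(j) holds, K gives O(s).
Premises 1, 4, 5 do not contribute to this derivation.
So O(s) follows.

Yes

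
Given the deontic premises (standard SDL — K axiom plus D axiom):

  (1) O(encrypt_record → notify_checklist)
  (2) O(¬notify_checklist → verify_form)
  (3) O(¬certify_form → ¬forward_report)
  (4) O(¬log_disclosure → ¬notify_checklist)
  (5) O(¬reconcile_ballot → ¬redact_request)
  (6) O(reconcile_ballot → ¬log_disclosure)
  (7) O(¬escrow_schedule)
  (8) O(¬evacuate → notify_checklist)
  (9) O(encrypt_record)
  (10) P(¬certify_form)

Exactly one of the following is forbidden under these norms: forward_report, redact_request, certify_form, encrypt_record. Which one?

From premise 9 we have O(encrypt_record).
Premise 1 is O(encrypt_record → notify_checklist); since O(encrypt_record), deontic closure gives O(notify_checklist).
Premise 4, O(¬log_disclosure → ¬notify_checklist), contraposes to O(notify_checklist → log_disclosure); with O(notify_checklist) we get O(log_disclosure).
The contrapositive of premise 6 (O(reconcile_ballot → ¬log_disclosure)) is O(log_disclosure → ¬reconcile_ballot), and O(log_disclosure) is already established, so O(¬reconcile_ballot).
From O(¬reconcile_ballot) and premise 5, O(¬reconcile_ballot → ¬redact_request), we obtain O(¬redact_request).
So O(¬redact_request) holds, i.e. redact_request is forbidden. None of the other listed options is forbidden under the premises.

redact_request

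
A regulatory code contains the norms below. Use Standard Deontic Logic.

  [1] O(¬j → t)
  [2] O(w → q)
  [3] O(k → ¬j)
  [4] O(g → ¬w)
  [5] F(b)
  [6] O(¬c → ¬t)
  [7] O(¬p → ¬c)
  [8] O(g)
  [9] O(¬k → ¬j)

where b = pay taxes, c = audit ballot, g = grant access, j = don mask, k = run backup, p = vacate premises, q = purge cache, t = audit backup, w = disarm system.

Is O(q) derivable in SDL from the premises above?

Premise 2 is O(w → q), but O(w) is not derivable from the premises, so it does not yield O(q).
No other premise forces O(q). An ideal world satisfying every premise can still have q false, so O(q) is not derivable.

No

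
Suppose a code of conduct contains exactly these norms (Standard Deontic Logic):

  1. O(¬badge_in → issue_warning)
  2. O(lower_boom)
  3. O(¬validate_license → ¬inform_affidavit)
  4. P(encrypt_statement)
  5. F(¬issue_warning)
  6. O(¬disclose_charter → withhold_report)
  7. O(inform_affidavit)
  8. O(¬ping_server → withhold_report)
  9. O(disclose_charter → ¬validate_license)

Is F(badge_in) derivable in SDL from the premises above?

Premise 1 is O(¬badge_in → issue_warning); even if O(issue_warning) held, inferring O(¬badge_in) would be affirming the consequent — invalid.
No other premise forces O(¬badge_in). An ideal world satisfying every premise can still have badge_in true, so F(badge_in) is not derivable.

No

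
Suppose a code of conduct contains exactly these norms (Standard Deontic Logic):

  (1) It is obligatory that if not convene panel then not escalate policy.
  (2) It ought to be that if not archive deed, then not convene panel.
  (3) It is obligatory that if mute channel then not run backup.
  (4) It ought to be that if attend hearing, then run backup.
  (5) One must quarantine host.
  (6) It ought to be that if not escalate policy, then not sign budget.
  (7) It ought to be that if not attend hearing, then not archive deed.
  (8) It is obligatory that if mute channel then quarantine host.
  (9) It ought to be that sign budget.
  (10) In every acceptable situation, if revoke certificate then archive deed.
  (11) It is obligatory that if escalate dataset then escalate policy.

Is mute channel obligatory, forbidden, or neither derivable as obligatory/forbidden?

Forbidden

From premise 9 we have O(sign_budget).
The contrapositive of premise 6 (O(¬escalate_policy → ¬sign_budget)) is O(sign_budget → escalate_policy), and O(sign_budget) is already established, so O(escalate_policy).
Premise 1, O(¬convene_panel → ¬escalate_policy), contraposes to O(escalate_policy → convene_panel); with O(escalate_policy) we get O(convene_panel).
The contrapositive of premise 2 (O(¬archive_deed → ¬convene_panel)) is O(convene_panel → archive_deed), and O(convene_panel) is already established, so O(archive_deed).
The contrapositive of premise 7 (O(¬attend_hearing → ¬archive_deed)) is O(archive_deed → attend_hearing), and O(archive_deed) is already established, so O(attend_hearing).
Applying K to premise 4 (O(attend_hearing → run_backup)) and O(attend_hearing) yields O(run_backup).
Premise 3 is O(mute_channel → ¬run_backup); contrapositively O(run_backup → ¬mute_channel). Since O(run_backup) holds, K gives O(¬mute_channel).
Premises 5, 8, 10, 11 do not contribute to this derivation.
Thus O(¬mute_channel), which is F(mute_channel): mute_channel is forbidden.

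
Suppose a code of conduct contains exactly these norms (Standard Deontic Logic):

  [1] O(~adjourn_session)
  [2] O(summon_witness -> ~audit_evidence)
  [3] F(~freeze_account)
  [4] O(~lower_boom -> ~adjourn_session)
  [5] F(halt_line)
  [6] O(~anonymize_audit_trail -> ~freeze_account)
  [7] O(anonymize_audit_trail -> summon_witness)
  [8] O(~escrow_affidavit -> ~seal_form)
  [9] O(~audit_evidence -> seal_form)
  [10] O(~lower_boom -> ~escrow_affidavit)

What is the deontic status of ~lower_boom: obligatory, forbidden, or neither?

Forbidden

Premise 3, F(~freeze_account), is equivalent to O(freeze_account).
Premise 6, O(~anonymize_audit_trail -> ~freeze_account), contraposes to O(freeze_account -> anonymize_audit_trail); with O(freeze_account) we get O(anonymize_audit_trail).
With premise 7, O(anonymize_audit_trail -> summon_witness), the K-axiom yields O(summon_witness).
From O(summon_witness) and premise 2, O(summon_witness -> ~audit_evidence), we obtain O(~audit_evidence).
With premise 9, O(~audit_evidence -> seal_form), the K-axiom yields O(seal_form).
The contrapositive of premise 8 (O(~escrow_affidavit -> ~seal_form)) is O(seal_form -> escrow_affidavit), and O(seal_form) is already established, so O(escrow_affidavit).
Premise 10 is O(~lower_boom -> ~escrow_affidavit); contrapositively O(escrow_affidavit -> lower_boom). Since O(escrow_affidavit) holds, K gives O(lower_boom).
Premises 1, 4, 5 do not contribute to this derivation.
Thus O(lower_boom), which is F(~lower_boom): ~lower_boom is forbidden.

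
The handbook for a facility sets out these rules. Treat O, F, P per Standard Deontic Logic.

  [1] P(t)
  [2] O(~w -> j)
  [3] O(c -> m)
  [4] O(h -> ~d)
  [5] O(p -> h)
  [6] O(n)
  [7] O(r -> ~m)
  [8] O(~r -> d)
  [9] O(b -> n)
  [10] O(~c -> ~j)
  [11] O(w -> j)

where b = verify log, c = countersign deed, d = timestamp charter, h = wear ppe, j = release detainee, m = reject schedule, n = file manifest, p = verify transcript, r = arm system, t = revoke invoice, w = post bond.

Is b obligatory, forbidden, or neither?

Premise 9 is O(b -> n); even if O(n) held, inferring O(b) would be affirming the consequent — invalid.
No premise or chain of K-axiom applications forces O(b), and none forces O(~b). So b is neither obligatory nor forbidden under these norms.

Neither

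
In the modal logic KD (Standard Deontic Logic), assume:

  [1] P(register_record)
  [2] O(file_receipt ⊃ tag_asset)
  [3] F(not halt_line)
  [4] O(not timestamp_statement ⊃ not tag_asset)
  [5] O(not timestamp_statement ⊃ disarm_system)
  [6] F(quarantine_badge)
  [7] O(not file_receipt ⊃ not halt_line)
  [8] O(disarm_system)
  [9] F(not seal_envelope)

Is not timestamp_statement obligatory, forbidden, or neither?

F(not halt_line) at premise 3 means O(halt_line).
Premise 7 is O(not file_receipt ⊃ not halt_line); contrapositively O(halt_line ⊃ file_receipt). Since O(halt_line) holds, K gives O(file_receipt).
Premise 2 is O(file_receipt ⊃ tag_asset); since O(file_receipt), deontic closure gives O(tag_asset).
Premise 4 is O(not timestamp_statement ⊃ not tag_asset); contrapositively O(tag_asset ⊃ timestamp_statement). Since O(tag_asset) holds, K gives O(timestamp_statement).
Premises 1, 5, 6, 8, 9 do not contribute to this derivation.
Thus O(timestamp_statement), which is F(not timestamp_statement): not timestamp_statement is forbidden.

Forbidden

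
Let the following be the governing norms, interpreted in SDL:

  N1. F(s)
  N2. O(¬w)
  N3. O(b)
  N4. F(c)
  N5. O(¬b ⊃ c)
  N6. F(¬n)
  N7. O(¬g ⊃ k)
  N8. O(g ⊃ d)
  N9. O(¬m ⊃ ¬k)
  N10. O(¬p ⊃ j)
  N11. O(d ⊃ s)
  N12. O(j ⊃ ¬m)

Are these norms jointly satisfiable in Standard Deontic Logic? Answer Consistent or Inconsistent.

Premise 5 is O(¬b ⊃ c), but O(¬b) is not derivable from the premises, so it does not yield O(c).
So O(c) is not derivable, and the apparent clash with O(¬c) does not arise.
A world satisfying every obligation exists (e.g. b=true, c=false, d=false, g=false, j=false, k=true, m=true, n=true, p=true, s=false, w=false); no atom is both obligatory and forbidden, so the set is consistent.

Consistent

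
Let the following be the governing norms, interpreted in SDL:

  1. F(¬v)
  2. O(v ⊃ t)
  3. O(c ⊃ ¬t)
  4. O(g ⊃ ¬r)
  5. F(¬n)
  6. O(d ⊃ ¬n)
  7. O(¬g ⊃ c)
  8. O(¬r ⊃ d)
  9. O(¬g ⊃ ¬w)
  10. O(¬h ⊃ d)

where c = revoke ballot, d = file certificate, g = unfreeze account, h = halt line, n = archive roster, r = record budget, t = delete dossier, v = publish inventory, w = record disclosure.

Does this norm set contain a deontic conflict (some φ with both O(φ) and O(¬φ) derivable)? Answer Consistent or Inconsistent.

F(¬v) at premise 1 means O(v).
With premise 2, O(v ⊃ t), the K-axiom yields O(t).
Premise 3, O(c ⊃ ¬t), contraposes to O(t ⊃ ¬c); with O(t) we get O(¬c).
The contrapositive of premise 7 (O(¬g ⊃ c)) is O(¬c ⊃ g), and O(¬c) is already established, so O(g).
Premise 4 is O(g ⊃ ¬r); since O(g), deontic closure gives O(¬r).
Applying K to premise 8 (O(¬r ⊃ d)) and O(¬r) yields O(d).
Applying K to premise 6 (O(d ⊃ ¬n)) and O(d) yields O(¬n).
However, F(¬n) at premise 5 amounts to O(n).
We now have both O(¬n) and O(n) — n is simultaneously obligatory and forbidden, violating the D-axiom.

Inconsistent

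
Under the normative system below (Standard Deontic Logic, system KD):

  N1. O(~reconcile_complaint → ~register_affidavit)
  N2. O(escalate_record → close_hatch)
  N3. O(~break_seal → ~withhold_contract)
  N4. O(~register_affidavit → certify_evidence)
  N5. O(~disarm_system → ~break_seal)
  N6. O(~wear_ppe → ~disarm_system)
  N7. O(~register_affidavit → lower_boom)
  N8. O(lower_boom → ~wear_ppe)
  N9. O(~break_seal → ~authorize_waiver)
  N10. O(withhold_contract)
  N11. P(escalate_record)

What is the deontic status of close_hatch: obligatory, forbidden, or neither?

Premise 2 is O(escalate_record → close_hatch), but O(escalate_record) is not derivable from the premises (the permission P(escalate_record) asserts only ~O(~escalate_record), not O(escalate_record)), so it does not yield O(close_hatch).
No premise or chain of K-axiom applications forces O(close_hatch), and none forces O(~close_hatch). So close_hatch is neither obligatory nor forbidden under these norms.

Neither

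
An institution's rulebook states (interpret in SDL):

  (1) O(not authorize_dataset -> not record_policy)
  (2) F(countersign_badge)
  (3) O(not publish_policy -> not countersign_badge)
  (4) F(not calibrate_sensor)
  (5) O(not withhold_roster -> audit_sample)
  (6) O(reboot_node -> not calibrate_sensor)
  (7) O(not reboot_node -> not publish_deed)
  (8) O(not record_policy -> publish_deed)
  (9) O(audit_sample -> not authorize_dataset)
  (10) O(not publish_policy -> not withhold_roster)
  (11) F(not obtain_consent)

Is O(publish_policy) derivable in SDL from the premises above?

Yes

Premise 4 is F(not calibrate_sensor), i.e. O(calibrate_sensor).
The contrapositive of premise 6 (O(reboot_node -> not calibrate_sensor)) is O(calibrate_sensor -> not reboot_node), and O(calibrate_sensor) is already established, so O(not reboot_node).
Premise 7 is O(not reboot_node -> not publish_deed); since O(not reboot_node), deontic closure gives O(not publish_deed).
Premise 8 is O(not record_policy -> publish_deed); contrapositively O(not publish_deed -> record_policy). Since O(not publish_deed) holds, K gives O(record_policy).
The contrapositive of premise 1 (O(not authorize_dataset -> not record_policy)) is O(record_policy -> authorize_dataset), and O(record_policy) is already established, so O(authorize_dataset).
The contrapositive of premise 9 (O(audit_sample -> not authorize_dataset)) is O(authorize_dataset -> not audit_sample), and O(authorize_dataset) is already established, so O(not audit_sample).
The contrapositive of premise 5 (O(not withhold_roster -> audit_sample)) is O(not audit_sample -> withhold_roster), and O(not audit_sample) is already established, so O(withhold_roster).
The contrapositive of premise 10 (O(not publish_policy -> not withhold_roster)) is O(withhold_roster -> publish_policy), and O(withhold_roster) is already established, so O(publish_policy).
Premises 2, 3, 11 do not contribute to this derivation.
So O(publish_policy) follows.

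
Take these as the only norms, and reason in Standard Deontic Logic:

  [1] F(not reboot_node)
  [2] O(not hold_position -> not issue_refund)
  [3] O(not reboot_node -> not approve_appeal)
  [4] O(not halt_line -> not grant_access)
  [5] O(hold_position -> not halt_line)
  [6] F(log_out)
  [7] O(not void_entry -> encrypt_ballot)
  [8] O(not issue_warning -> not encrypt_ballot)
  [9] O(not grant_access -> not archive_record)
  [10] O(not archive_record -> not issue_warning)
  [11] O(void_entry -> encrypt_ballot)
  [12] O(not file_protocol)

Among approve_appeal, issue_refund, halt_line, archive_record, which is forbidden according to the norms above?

issue_refund

Premises 11 and 7 cover both cases: O(void_entry -> encrypt_ballot) and O(not void_entry -> encrypt_ballot). Since void_entry ∨ not void_entry is a tautology, O(encrypt_ballot) follows.
Premise 8 is O(not issue_warning -> not encrypt_ballot); contrapositively O(encrypt_ballot -> issue_warning). Since O(encrypt_ballot) holds, K gives O(issue_warning).
Premise 10, O(not archive_record -> not issue_warning), contraposes to O(issue_warning -> archive_record); with O(issue_warning) we get O(archive_record).
Premise 9 is O(not grant_access -> not archive_record); contrapositively O(archive_record -> grant_access). Since O(archive_record) holds, K gives O(grant_access).
The contrapositive of premise 4 (O(not halt_line -> not grant_access)) is O(grant_access -> halt_line), and O(grant_access) is already established, so O(halt_line).
Premise 5 is O(hold_position -> not halt_line); contrapositively O(halt_line -> not hold_position). Since O(halt_line) holds, K gives O(not hold_position).
Applying K to premise 2 (O(not hold_position -> not issue_refund)) and O(not hold_position) yields O(not issue_refund).
So O(not issue_refund) holds, i.e. issue_refund is forbidden. None of the other listed options is forbidden under the premises.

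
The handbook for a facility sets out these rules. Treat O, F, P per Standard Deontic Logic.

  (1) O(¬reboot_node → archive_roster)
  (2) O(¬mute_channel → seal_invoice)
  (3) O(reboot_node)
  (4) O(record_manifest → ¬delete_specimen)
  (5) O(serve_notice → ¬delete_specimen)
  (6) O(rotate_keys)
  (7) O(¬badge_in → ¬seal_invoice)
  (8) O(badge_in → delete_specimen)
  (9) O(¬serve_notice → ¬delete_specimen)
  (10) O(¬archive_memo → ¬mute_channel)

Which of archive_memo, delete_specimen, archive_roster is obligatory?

Premises 9 and 5 are O(¬serve_notice → ¬delete_specimen) and O(serve_notice → ¬delete_specimen); every ideal world satisfies ¬serve_notice or serve_notice, so in either case ¬delete_specimen holds — hence O(¬delete_specimen).
Premise 8, O(badge_in → delete_specimen), contraposes to O(¬delete_specimen → ¬badge_in); with O(¬delete_specimen) we get O(¬badge_in).
Premise 7 is O(¬badge_in → ¬seal_invoice); since O(¬badge_in), deontic closure gives O(¬seal_invoice).
The contrapositive of premise 2 (O(¬mute_channel → seal_invoice)) is O(¬seal_invoice → mute_channel), and O(¬seal_invoice) is already established, so O(mute_channel).
Premise 10 is O(¬archive_memo → ¬mute_channel); contrapositively O(mute_channel → archive_memo). Since O(mute_channel) holds, K gives O(archive_memo).
So O(archive_memo) holds — archive_memo is obligatory. None of the other listed options is made obligatory by any chain of premises.

archive_memo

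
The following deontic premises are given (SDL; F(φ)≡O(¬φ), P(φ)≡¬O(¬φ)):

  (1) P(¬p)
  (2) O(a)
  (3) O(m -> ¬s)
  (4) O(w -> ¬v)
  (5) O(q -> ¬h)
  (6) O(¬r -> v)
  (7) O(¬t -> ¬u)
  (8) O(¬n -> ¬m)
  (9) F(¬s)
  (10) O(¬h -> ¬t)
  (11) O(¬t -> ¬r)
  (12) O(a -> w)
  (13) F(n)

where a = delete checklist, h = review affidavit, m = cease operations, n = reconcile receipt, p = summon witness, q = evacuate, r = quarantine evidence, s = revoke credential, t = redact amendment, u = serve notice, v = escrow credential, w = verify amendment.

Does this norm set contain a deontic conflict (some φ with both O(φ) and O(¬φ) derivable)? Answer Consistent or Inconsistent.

Premise 3 is O(m -> ¬s), but O(m) is not derivable from the premises, so it does not yield O(¬s).
So O(¬s) is not derivable, and the apparent clash with O(s) does not arise.
A world satisfying every obligation exists (e.g. a=true, h=true, m=false, n=false, p=false, q=false, r=true, s=true, t=true, u=false, v=false, w=true); no atom is both obligatory and forbidden, so the set is consistent.

Consistent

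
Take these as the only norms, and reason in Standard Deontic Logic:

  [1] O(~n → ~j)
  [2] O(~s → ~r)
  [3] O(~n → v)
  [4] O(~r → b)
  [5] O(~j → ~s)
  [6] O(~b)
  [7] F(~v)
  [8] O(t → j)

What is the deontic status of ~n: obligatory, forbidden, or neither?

Forbidden

Premise 6 gives O(~b).
Premise 4 is O(~r → b); contrapositively O(~b → r). Since O(~b) holds, K gives O(r).
The contrapositive of premise 2 (O(~s → ~r)) is O(r → s), and O(r) is already established, so O(s).
Premise 5 is O(~j → ~s); contrapositively O(s → j). Since O(s) holds, K gives O(j).
Premise 1, O(~n → ~j), contraposes to O(j → n); with O(j) we get O(n).
Premises 3, 7, 8 do not contribute to this derivation.
Thus O(n), which is F(~n): ~n is forbidden.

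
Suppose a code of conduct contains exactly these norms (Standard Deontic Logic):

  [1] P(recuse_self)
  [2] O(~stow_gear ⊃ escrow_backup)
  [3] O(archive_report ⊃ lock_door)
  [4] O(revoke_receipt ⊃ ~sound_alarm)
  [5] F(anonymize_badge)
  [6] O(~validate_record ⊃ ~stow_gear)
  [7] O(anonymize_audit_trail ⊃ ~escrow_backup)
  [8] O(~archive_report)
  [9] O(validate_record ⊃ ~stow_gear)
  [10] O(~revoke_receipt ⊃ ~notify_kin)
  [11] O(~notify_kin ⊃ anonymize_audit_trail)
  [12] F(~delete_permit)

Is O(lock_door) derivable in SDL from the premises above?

No

Premise 3 is O(archive_report ⊃ lock_door), but O(archive_report) is not derivable from the premises, so it does not yield O(lock_door).
No other premise forces O(lock_door). An ideal world satisfying every premise can still have lock_door false, so O(lock_door) is not derivable.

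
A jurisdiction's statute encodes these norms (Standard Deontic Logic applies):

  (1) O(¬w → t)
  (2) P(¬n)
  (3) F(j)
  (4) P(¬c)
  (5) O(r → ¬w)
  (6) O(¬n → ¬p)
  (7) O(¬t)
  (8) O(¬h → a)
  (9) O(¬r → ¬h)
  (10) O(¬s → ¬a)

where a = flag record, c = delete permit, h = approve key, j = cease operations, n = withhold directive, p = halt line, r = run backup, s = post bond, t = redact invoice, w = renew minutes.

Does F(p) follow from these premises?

No

Premise 6 is O(¬n → ¬p), but O(¬n) is not derivable from the premises (the permission P(¬n) asserts only ¬O(n), not O(¬n)), so it does not yield O(¬p).
No other premise forces O(¬p). An ideal world satisfying every premise can still have p true, so F(p) is not derivable.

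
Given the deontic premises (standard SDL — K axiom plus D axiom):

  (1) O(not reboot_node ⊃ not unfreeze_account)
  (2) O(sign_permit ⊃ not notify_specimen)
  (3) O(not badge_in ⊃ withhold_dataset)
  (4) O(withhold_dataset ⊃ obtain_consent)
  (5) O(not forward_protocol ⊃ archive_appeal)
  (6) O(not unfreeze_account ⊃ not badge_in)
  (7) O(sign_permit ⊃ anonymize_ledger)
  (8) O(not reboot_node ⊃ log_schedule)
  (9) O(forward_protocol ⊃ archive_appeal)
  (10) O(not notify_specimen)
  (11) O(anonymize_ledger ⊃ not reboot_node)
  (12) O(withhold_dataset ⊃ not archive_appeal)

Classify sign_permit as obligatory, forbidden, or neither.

By case analysis on forward_protocol: premise 9 gives O(forward_protocol ⊃ archive_appeal) and premise 5 gives O(not forward_protocol ⊃ archive_appeal), so O(archive_appeal) either way.
Premise 12, O(withhold_dataset ⊃ not archive_appeal), contraposes to O(archive_appeal ⊃ not withhold_dataset); with O(archive_appeal) we get O(not withhold_dataset).
Premise 3 is O(not badge_in ⊃ withhold_dataset); contrapositively O(not withhold_dataset ⊃ badge_in). Since O(not withhold_dataset) holds, K gives O(badge_in).
Premise 6, O(not unfreeze_account ⊃ not badge_in), contraposes to O(badge_in ⊃ unfreeze_account); with O(badge_in) we get O(unfreeze_account).
The contrapositive of premise 1 (O(not reboot_node ⊃ not unfreeze_account)) is O(unfreeze_account ⊃ reboot_node), and O(unfreeze_account) is already established, so O(reboot_node).
Premise 11, O(anonymize_ledger ⊃ not reboot_node), contraposes to O(reboot_node ⊃ not anonymize_ledger); with O(reboot_node) we get O(not anonymize_ledger).
Premise 7, O(sign_permit ⊃ anonymize_ledger), contraposes to O(not anonymize_ledger ⊃ not sign_permit); with O(not anonymize_ledger) we get O(not sign_permit).
Premises 2, 4, 8, 10 do not contribute to this derivation.
Thus O(not sign_permit), which is F(sign_permit): sign_permit is forbidden.

Forbidden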